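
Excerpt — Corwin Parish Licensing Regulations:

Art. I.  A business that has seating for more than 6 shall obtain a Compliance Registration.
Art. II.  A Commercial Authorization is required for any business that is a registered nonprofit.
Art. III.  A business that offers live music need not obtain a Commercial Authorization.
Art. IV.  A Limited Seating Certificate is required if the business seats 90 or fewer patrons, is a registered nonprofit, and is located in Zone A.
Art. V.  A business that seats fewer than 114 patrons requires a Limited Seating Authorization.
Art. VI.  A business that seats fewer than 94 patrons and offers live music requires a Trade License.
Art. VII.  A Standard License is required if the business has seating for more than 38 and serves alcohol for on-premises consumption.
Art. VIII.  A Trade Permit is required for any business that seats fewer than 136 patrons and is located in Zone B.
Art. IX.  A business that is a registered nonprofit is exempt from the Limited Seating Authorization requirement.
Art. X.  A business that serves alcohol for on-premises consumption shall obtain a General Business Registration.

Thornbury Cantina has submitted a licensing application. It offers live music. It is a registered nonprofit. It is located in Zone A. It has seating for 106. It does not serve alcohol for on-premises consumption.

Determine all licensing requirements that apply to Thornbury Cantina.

Compliance Registration

Art. I. seating 106 > 6 → Compliance Registration required.
Art. II. is a registered nonprofit → Commercial Authorization required.
Art. III. offers live music → exempt from Commercial Authorization.
Art. IV. seating 106 > 90; is a registered nonprofit; is located in Zone A → Limited Seating Certificate not required.
Art. V. seating 106 < 114 → Limited Seating Authorization required.
Art. VI. seating 106 ≥ 94; offers live music → Trade License not required.
Art. VII. seating 106 > 38; does not serve alcohol for on-premises consumption → Standard License not required.
Art. VIII. seating 106 < 136; is located in Zone A (not: is located in Zone B) → Trade Permit not required.
Art. IX. is a registered nonprofit → exempt from Limited Seating Authorization.
Art. X. does not serve alcohol for on-premises consumption → General Business Registration not required.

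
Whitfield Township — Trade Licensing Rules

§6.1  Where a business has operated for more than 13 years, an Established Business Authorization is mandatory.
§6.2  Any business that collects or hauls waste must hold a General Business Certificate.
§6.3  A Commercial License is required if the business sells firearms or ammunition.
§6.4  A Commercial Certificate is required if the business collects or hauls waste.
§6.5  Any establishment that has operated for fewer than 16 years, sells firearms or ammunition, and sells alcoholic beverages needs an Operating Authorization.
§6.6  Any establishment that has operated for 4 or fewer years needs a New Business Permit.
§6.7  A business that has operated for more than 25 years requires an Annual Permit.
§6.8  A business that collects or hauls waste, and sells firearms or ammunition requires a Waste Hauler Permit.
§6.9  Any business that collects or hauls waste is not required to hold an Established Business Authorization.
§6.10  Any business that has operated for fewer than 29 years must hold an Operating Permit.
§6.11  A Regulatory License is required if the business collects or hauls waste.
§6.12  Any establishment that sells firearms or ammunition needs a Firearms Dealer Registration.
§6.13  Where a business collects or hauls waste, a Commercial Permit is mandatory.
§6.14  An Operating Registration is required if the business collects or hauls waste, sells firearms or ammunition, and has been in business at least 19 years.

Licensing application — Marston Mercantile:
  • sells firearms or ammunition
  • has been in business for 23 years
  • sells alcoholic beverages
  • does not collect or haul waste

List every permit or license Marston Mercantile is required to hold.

Commercial License, Established Business Authorization, Firearms Dealer Registration, Operating Permit

§6.1 years in business 23 > 13 → Established Business Authorization required.
§6.2 does not collect or haul waste → General Business Certificate not required.
§6.3 sells firearms or ammunition → Commercial License required.
§6.4 does not collect or haul waste → Commercial Certificate not required.
§6.5 years in business 23 ≥ 16; sells firearms or ammunition; sells alcoholic beverages → Operating Authorization not required.
§6.6 years in business 23 > 4 → New Business Permit not required.
§6.7 years in business 23 ≤ 25 → Annual Permit not required.
§6.8 does not collect or haul waste; sells firearms or ammunition → Waste Hauler Permit not required.
§6.9 does not collect or haul waste → Established Business Authorization exemption does not apply.
§6.10 years in business 23 < 29 → Operating Permit required.
§6.11 does not collect or haul waste → Regulatory License not required.
§6.12 sells firearms or ammunition → Firearms Dealer Registration required.
§6.13 does not collect or haul waste → Commercial Permit not required.
§6.14 does not collect or haul waste; sells firearms or ammunition; years in business 23 ≥ 19 → Operating Registration not required.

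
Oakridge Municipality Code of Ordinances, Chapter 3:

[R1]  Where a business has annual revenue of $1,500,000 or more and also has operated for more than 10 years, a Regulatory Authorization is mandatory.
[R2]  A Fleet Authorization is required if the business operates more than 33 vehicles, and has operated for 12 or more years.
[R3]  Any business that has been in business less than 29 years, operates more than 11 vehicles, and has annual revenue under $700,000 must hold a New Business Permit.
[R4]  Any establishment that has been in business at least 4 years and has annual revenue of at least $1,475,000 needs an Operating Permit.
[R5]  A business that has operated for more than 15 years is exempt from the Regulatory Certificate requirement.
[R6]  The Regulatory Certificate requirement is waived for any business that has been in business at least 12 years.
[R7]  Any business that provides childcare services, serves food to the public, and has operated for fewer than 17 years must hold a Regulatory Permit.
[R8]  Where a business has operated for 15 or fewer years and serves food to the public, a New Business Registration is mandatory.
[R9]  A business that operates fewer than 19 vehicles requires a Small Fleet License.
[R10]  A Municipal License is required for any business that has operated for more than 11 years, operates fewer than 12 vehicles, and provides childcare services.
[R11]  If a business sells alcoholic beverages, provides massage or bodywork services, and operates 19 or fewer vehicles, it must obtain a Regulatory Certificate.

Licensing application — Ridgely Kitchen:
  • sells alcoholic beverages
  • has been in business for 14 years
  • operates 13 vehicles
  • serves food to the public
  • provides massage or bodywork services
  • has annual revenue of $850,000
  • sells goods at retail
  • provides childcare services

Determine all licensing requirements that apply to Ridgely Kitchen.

[R1] revenue $850,000 < $1,500,000; years in business 14 > 10 → Regulatory Authorization not required.
[R2] vehicles 13 ≤ 33; years in business 14 ≥ 12 → Fleet Authorization not required.
[R3] years in business 14 < 29; vehicles 13 > 11; revenue $850,000 ≥ $700,000 → New Business Permit not required.
[R4] years in business 14 ≥ 4; revenue $850,000 < $1,475,000 → Operating Permit not required.
[R5] years in business 14 ≤ 15 → Regulatory Certificate exemption does not apply.
[R6] years in business 14 ≥ 12 → exempt from Regulatory Certificate.
[R7] provides childcare services; serves food to the public; years in business 14 < 17 → Regulatory Permit required.
[R8] years in business 14 ≤ 15; serves food to the public → New Business Registration required.
[R9] vehicles 13 < 19 → Small Fleet License required.
[R10] years in business 14 > 11; vehicles 13 ≥ 12; provides childcare services → Municipal License not required.
[R11] sells alcoholic beverages; provides massage or bodywork services; vehicles 13 ≤ 19 → Regulatory Certificate required.

New Business Registration, Regulatory Permit, Small Fleet License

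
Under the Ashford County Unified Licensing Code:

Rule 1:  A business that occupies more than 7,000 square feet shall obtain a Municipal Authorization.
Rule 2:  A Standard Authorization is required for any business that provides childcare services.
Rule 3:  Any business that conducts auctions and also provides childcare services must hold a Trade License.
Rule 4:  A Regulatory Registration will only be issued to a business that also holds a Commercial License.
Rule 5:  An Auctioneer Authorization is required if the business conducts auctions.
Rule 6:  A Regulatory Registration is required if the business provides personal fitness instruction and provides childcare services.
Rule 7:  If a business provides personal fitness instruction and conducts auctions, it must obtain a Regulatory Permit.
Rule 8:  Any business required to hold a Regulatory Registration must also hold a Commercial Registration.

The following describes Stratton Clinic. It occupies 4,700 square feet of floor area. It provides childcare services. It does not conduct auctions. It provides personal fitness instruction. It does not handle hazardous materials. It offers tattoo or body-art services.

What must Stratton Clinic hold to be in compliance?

Rule 1: floor area 4,700 square feet ≤ 7,000 square feet → Municipal Authorization not required.
Rule 2: provides childcare services → Standard Authorization required.
Rule 3: does not conduct auctions; provides childcare services → Trade License not required.
Rule 4: Regulatory Registration is required → Commercial License also required.
Rule 5: does not conduct auctions → Auctioneer Authorization not required.
Rule 6: provides personal fitness instruction; provides childcare services → Regulatory Registration required.
Rule 7: provides personal fitness instruction; does not conduct auctions → Regulatory Permit not required.
Rule 8: Regulatory Registration is required → Commercial Registration also required.

Commercial License, Commercial Registration, Regulatory Registration, Standard Authorization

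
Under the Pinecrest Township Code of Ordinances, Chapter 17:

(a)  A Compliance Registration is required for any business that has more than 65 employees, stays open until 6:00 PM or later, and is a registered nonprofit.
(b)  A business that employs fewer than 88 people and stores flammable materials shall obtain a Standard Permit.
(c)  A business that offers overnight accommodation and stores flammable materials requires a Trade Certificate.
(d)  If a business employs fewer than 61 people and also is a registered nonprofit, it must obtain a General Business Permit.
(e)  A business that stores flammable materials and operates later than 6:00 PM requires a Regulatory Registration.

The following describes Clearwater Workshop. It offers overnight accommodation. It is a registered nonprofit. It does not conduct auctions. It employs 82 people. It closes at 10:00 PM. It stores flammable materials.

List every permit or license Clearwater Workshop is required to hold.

(a) employees 82 > 65; closes 10:00 PM, after 6:00 PM; is a registered nonprofit → Compliance Registration required.
(b) employees 82 < 88; stores flammable materials → Standard Permit required.
(c) offers overnight accommodation; stores flammable materials → Trade Certificate required.
(d) employees 82 ≥ 61; is a registered nonprofit → General Business Permit not required.
(e) stores flammable materials; closes 10:00 PM, after 6:00 PM → Regulatory Registration required.

Compliance Registration, Regulatory Registration, Standard Permit, Trade Certificate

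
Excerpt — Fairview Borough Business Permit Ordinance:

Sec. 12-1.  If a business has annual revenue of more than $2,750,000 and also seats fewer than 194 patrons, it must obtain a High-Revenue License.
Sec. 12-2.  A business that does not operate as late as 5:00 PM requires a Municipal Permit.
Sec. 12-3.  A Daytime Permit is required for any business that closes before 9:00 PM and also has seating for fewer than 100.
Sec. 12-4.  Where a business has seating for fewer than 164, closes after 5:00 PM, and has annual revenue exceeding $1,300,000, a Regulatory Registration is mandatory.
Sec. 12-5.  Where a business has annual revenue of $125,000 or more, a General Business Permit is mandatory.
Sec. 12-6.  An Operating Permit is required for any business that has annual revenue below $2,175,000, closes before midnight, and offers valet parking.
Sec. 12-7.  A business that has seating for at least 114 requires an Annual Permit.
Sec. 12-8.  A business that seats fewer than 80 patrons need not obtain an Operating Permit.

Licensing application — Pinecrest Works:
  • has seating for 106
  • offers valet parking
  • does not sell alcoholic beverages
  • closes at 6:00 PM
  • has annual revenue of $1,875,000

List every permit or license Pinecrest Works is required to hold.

Sec. 12-1. revenue $1,875,000 ≤ $2,750,000; seating 106 < 194 → High-Revenue License not required.
Sec. 12-2. closes 6:00 PM, after 5:00 PM → Municipal Permit not required.
Sec. 12-3. closes 6:00 PM, at/before 9:00 PM; seating 106 ≥ 100 → Daytime Permit not required.
Sec. 12-4. seating 106 < 164; closes 6:00 PM, after 5:00 PM; revenue $1,875,000 > $1,300,000 → Regulatory Registration required.
Sec. 12-5. revenue $1,875,000 ≥ $125,000 → General Business Permit required.
Sec. 12-6. revenue $1,875,000 < $2,175,000; closes 6:00 PM, at/before midnight; offers valet parking → Operating Permit required.
Sec. 12-7. seating 106 < 114 → Annual Permit not required.
Sec. 12-8. seating 106 ≥ 80 → Operating Permit exemption does not apply.

General Business Permit, Operating Permit, Regulatory Registration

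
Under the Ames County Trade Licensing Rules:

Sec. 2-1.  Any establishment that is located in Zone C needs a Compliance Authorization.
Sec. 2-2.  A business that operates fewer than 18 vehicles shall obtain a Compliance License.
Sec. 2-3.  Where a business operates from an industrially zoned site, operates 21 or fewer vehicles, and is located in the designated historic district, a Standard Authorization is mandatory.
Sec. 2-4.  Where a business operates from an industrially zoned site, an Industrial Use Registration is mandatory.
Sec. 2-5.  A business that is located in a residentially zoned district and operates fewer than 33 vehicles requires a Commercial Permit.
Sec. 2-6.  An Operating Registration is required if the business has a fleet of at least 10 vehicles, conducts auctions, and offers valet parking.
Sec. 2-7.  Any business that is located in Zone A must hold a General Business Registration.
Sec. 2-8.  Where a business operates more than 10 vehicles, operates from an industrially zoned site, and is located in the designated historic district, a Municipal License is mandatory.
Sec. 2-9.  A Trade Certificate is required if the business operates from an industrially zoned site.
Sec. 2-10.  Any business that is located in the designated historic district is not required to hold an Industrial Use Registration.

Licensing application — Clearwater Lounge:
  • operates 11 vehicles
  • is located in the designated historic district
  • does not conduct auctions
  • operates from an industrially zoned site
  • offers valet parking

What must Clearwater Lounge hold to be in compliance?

Compliance License, Municipal License, Standard Authorization, Trade Certificate

Sec. 2-1. is located in the designated historic district (not: is located in Zone C) → Compliance Authorization not required.
Sec. 2-2. vehicles 11 < 18 → Compliance License required.
Sec. 2-3. operates from an industrially zoned site; vehicles 11 ≤ 21; is located in the designated historic district → Standard Authorization required.
Sec. 2-4. operates from an industrially zoned site → Industrial Use Registration required.
Sec. 2-5. is located in the designated historic district (not: is located in a residentially zoned district); vehicles 11 < 33 → Commercial Permit not required.
Sec. 2-6. vehicles 11 ≥ 10; does not conduct auctions; offers valet parking → Operating Registration not required.
Sec. 2-7. is located in the designated historic district (not: is located in Zone A) → General Business Registration not required.
Sec. 2-8. vehicles 11 > 10; operates from an industrially zoned site; is located in the designated historic district → Municipal License required.
Sec. 2-9. operates from an industrially zoned site → Trade Certificate required.
Sec. 2-10. is located in the designated historic district → exempt from Industrial Use Registration.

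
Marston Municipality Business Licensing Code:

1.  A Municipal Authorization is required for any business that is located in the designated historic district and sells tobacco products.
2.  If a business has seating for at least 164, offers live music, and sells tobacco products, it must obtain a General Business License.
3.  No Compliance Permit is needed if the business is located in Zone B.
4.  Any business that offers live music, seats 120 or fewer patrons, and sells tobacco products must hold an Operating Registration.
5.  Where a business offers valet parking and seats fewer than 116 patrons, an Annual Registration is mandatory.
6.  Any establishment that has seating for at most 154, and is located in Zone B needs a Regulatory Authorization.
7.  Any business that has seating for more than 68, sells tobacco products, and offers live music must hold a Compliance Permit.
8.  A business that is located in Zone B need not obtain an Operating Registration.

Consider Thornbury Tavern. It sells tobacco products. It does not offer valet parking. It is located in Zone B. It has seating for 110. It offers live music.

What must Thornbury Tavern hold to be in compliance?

1. is located in Zone B (not: is located in the designated historic district); sells tobacco products → Municipal Authorization not required.
2. seating 110 < 164; offers live music; sells tobacco products → General Business License not required.
3. is located in Zone B → exempt from Compliance Permit.
4. offers live music; seating 110 ≤ 120; sells tobacco products → Operating Registration required.
5. does not offer valet parking; seating 110 < 116 → Annual Registration not required.
6. seating 110 ≤ 154; is located in Zone B → Regulatory Authorization required.
7. seating 110 > 68; sells tobacco products; offers live music → Compliance Permit required.
8. is located in Zone B → exempt from Operating Registration.

Regulatory Authorization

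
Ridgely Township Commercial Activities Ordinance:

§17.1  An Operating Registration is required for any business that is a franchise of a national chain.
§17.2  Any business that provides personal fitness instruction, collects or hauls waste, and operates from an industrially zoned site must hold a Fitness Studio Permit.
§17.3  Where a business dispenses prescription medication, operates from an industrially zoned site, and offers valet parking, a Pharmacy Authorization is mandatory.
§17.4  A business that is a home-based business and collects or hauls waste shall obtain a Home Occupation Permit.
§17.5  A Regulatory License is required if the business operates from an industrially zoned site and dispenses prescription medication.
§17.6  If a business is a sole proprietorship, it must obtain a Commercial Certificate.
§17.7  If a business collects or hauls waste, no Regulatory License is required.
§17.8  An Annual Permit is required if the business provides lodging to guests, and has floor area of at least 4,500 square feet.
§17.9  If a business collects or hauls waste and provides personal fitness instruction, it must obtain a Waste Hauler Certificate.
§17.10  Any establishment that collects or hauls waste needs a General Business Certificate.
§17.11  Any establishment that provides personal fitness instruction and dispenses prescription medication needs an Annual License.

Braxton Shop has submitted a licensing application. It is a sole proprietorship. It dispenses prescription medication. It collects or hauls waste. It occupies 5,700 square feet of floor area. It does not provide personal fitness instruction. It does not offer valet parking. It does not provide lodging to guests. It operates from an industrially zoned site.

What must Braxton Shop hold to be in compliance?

§17.1 is a sole proprietorship (not: is a franchise of a national chain) → Operating Registration not required.
§17.2 does not provide personal fitness instruction; collects or hauls waste; operates from an industrially zoned site → Fitness Studio Permit not required.
§17.3 dispenses prescription medication; operates from an industrially zoned site; does not offer valet parking → Pharmacy Authorization not required.
§17.4 operates from an industrially zoned site (not: is a home-based business); collects or hauls waste → Home Occupation Permit not required.
§17.5 operates from an industrially zoned site; dispenses prescription medication → Regulatory License required.
§17.6 is a sole proprietorship → Commercial Certificate required.
§17.7 collects or hauls waste → exempt from Regulatory License.
§17.8 does not provide lodging to guests; floor area 5,700 square feet ≥ 4,500 square feet → Annual Permit not required.
§17.9 collects or hauls waste; does not provide personal fitness instruction → Waste Hauler Certificate not required.
§17.10 collects or hauls waste → General Business Certificate required.
§17.11 does not provide personal fitness instruction; dispenses prescription medication → Annual License not required.

Commercial Certificate, General Business Certificate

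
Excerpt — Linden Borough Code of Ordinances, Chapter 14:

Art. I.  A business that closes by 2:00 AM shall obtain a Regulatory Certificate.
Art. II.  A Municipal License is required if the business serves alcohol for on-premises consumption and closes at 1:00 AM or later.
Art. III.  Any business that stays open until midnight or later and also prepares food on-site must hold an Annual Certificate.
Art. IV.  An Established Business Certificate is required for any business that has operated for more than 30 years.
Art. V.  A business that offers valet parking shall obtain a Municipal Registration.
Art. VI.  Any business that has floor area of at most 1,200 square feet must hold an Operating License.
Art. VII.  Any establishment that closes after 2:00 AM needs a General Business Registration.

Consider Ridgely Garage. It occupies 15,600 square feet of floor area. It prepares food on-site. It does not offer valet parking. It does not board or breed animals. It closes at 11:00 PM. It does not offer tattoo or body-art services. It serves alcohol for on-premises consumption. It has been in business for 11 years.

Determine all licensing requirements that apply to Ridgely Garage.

Regulatory Certificate

Art. I. closes 11:00 PM, at/before 2:00 AM → Regulatory Certificate required.
Art. II. serves alcohol for on-premises consumption; closes 11:00 PM, at/before 1:00 AM → Municipal License not required.
Art. III. closes 11:00 PM, at/before midnight; prepares food on-site → Annual Certificate not required.
Art. IV. years in business 11 ≤ 30 → Established Business Certificate not required.
Art. V. does not offer valet parking → Municipal Registration not required.
Art. VI. floor area 15,600 square feet > 1,200 square feet → Operating License not required.
Art. VII. closes 11:00 PM, at/before 2:00 AM → General Business Registration not required.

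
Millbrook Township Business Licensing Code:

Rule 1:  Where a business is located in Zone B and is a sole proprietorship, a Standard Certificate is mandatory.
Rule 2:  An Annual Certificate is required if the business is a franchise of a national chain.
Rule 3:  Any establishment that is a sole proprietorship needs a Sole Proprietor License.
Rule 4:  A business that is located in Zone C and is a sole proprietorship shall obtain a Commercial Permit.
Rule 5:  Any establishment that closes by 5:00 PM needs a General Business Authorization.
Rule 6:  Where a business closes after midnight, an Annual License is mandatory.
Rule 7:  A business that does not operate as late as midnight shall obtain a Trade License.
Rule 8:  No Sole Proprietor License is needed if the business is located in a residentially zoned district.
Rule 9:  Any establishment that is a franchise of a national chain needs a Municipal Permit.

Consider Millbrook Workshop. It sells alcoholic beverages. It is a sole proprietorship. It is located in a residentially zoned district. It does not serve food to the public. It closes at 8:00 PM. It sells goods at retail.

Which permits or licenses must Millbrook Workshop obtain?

Rule 1: is located in a residentially zoned district (not: is located in Zone B); is a sole proprietorship → Standard Certificate not required.
Rule 2: is a sole proprietorship (not: is a franchise of a national chain) → Annual Certificate not required.
Rule 3: is a sole proprietorship → Sole Proprietor License required.
Rule 4: is located in a residentially zoned district (not: is located in Zone C); is a sole proprietorship → Commercial Permit not required.
Rule 5: closes 8:00 PM, after 5:00 PM → General Business Authorization not required.
Rule 6: closes 8:00 PM, at/before midnight → Annual License not required.
Rule 7: closes 8:00 PM, at/before midnight → Trade License required.
Rule 8: is located in a residentially zoned district → exempt from Sole Proprietor License.
Rule 9: is a sole proprietorship (not: is a franchise of a national chain) → Municipal Permit not required.

Trade License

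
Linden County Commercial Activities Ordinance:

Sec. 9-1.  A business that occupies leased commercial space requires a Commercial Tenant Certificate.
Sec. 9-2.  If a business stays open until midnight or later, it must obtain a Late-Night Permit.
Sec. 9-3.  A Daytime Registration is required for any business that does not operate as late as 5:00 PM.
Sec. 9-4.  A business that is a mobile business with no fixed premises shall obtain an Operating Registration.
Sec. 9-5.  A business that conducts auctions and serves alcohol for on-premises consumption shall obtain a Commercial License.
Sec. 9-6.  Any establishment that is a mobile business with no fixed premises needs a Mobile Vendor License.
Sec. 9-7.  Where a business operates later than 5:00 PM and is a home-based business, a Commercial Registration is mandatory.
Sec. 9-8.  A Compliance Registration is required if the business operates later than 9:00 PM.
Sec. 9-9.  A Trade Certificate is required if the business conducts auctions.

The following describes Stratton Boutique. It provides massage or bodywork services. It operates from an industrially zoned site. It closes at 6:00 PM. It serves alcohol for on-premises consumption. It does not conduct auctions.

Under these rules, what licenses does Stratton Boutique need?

Sec. 9-1. operates from an industrially zoned site (not: occupies leased commercial space) → Commercial Tenant Certificate not required.
Sec. 9-2. closes 6:00 PM, at/before midnight → Late-Night Permit not required.
Sec. 9-3. closes 6:00 PM, after 5:00 PM → Daytime Registration not required.
Sec. 9-4. operates from an industrially zoned site (not: is a mobile business with no fixed premises) → Operating Registration not required.
Sec. 9-5. does not conduct auctions; serves alcohol for on-premises consumption → Commercial License not required.
Sec. 9-6. operates from an industrially zoned site (not: is a mobile business with no fixed premises) → Mobile Vendor License not required.
Sec. 9-7. closes 6:00 PM, after 5:00 PM; operates from an industrially zoned site (not: is a home-based business) → Commercial Registration not required.
Sec. 9-8. closes 6:00 PM, at/before 9:00 PM → Compliance Registration not required.
Sec. 9-9. does not conduct auctions → Trade Certificate not required.

None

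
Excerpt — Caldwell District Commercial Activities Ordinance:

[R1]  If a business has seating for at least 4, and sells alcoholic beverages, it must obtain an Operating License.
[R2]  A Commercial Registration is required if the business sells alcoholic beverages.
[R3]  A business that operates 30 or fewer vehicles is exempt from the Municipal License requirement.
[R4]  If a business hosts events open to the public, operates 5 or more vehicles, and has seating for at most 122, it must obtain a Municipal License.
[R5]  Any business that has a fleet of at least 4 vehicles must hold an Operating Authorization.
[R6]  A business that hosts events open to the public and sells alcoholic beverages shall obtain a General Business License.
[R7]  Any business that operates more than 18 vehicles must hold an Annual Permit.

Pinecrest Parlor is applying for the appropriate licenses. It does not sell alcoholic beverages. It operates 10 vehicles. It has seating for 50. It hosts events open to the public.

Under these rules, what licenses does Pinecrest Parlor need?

Operating Authorization

[R1] seating 50 ≥ 4; does not sell alcoholic beverages → Operating License not required.
[R2] does not sell alcoholic beverages → Commercial Registration not required.
[R3] vehicles 10 ≤ 30 → exempt from Municipal License.
[R4] hosts events open to the public; vehicles 10 ≥ 5; seating 50 ≤ 122 → Municipal License required.
[R5] vehicles 10 ≥ 4 → Operating Authorization required.
[R6] hosts events open to the public; does not sell alcoholic beverages → General Business License not required.
[R7] vehicles 10 ≤ 18 → Annual Permit not required.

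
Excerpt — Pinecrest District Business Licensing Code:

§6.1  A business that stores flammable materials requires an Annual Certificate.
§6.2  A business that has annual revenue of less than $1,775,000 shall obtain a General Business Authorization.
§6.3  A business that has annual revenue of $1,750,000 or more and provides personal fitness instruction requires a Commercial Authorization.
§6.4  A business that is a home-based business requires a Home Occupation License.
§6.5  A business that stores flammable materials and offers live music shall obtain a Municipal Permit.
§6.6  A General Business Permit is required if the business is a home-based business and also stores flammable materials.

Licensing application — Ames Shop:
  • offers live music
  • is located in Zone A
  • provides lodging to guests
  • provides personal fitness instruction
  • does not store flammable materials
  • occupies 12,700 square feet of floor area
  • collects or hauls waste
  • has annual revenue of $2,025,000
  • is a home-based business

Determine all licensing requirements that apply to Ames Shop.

Commercial Authorization, Home Occupation License

§6.1 does not store flammable materials → Annual Certificate not required.
§6.2 revenue $2,025,000 ≥ $1,775,000 → General Business Authorization not required.
§6.3 revenue $2,025,000 ≥ $1,750,000; provides personal fitness instruction → Commercial Authorization required.
§6.4 is a home-based business → Home Occupation License required.
§6.5 does not store flammable materials; offers live music → Municipal Permit not required.
§6.6 is a home-based business; does not store flammable materials → General Business Permit not required.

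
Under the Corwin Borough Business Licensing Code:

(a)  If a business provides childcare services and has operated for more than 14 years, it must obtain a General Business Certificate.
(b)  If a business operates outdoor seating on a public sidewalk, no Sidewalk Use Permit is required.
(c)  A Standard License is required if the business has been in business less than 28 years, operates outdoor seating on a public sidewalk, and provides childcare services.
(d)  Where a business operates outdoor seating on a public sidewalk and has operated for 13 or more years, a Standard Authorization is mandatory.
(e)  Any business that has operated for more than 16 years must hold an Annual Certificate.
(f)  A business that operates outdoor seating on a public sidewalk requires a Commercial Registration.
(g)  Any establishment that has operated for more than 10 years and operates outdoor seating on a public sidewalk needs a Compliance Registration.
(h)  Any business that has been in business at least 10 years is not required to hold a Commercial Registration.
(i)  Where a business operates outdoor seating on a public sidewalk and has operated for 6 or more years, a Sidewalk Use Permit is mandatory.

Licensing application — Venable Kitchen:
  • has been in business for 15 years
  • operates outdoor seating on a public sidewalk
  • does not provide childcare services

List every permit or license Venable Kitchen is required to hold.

Compliance Registration, Standard Authorization

(a) does not provide childcare services; years in business 15 > 14 → General Business Certificate not required.
(b) operates outdoor seating on a public sidewalk → exempt from Sidewalk Use Permit.
(c) years in business 15 < 28; operates outdoor seating on a public sidewalk; does not provide childcare services → Standard License not required.
(d) operates outdoor seating on a public sidewalk; years in business 15 ≥ 13 → Standard Authorization required.
(e) years in business 15 ≤ 16 → Annual Certificate not required.
(f) operates outdoor seating on a public sidewalk → Commercial Registration required.
(g) years in business 15 > 10; operates outdoor seating on a public sidewalk → Compliance Registration required.
(h) years in business 15 ≥ 10 → exempt from Commercial Registration.
(i) operates outdoor seating on a public sidewalk; years in business 15 ≥ 6 → Sidewalk Use Permit required.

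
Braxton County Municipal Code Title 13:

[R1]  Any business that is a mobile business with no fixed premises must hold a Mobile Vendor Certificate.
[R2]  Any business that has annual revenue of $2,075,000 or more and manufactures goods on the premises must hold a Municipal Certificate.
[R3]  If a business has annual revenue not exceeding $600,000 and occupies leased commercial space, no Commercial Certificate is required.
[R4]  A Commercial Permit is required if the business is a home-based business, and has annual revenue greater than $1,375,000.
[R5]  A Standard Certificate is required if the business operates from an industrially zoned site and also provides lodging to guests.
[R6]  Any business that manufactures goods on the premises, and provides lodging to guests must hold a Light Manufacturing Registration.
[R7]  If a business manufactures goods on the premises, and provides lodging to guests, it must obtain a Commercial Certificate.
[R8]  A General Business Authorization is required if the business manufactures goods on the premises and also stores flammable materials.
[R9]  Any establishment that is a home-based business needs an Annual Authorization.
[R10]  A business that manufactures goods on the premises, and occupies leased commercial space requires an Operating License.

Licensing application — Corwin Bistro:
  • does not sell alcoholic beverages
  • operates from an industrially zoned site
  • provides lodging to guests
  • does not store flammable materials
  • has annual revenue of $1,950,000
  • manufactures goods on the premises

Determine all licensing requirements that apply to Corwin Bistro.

Commercial Certificate, Light Manufacturing Registration, Standard Certificate

[R1] operates from an industrially zoned site (not: is a mobile business with no fixed premises) → Mobile Vendor Certificate not required.
[R2] revenue $1,950,000 < $2,075,000; manufactures goods on the premises → Municipal Certificate not required.
[R3] revenue $1,950,000 > $600,000; operates from an industrially zoned site (not: occupies leased commercial space) → Commercial Certificate exemption does not apply.
[R4] operates from an industrially zoned site (not: is a home-based business); revenue $1,950,000 > $1,375,000 → Commercial Permit not required.
[R5] operates from an industrially zoned site; provides lodging to guests → Standard Certificate required.
[R6] manufactures goods on the premises; provides lodging to guests → Light Manufacturing Registration required.
[R7] manufactures goods on the premises; provides lodging to guests → Commercial Certificate required.
[R8] manufactures goods on the premises; does not store flammable materials → General Business Authorization not required.
[R9] operates from an industrially zoned site (not: is a home-based business) → Annual Authorization not required.
[R10] manufactures goods on the premises; operates from an industrially zoned site (not: occupies leased commercial space) → Operating License not required.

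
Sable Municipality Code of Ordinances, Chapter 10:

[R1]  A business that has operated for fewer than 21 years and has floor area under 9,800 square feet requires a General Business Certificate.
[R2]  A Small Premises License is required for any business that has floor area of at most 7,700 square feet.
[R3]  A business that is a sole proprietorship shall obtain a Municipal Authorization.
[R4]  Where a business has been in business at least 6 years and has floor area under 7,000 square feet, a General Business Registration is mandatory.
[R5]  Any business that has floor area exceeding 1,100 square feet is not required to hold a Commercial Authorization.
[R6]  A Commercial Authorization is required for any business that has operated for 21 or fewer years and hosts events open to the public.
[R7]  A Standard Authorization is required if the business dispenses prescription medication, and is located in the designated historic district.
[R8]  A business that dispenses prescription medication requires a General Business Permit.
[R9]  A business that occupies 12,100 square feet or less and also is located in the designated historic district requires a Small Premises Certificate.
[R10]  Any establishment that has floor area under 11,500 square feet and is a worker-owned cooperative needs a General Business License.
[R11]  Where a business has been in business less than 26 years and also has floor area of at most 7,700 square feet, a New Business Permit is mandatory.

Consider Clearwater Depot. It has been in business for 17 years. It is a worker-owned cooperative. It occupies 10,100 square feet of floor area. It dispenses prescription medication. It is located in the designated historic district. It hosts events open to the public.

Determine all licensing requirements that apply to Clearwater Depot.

[R1] years in business 17 < 21; floor area 10,100 square feet ≥ 9,800 square feet → General Business Certificate not required.
[R2] floor area 10,100 square feet > 7,700 square feet → Small Premises License not required.
[R3] is a worker-owned cooperative (not: is a sole proprietorship) → Municipal Authorization not required.
[R4] years in business 17 ≥ 6; floor area 10,100 square feet ≥ 7,000 square feet → General Business Registration not required.
[R5] floor area 10,100 square feet > 1,100 square feet → exempt from Commercial Authorization.
[R6] years in business 17 ≤ 21; hosts events open to the public → Commercial Authorization required.
[R7] dispenses prescription medication; is located in the designated historic district → Standard Authorization required.
[R8] dispenses prescription medication → General Business Permit required.
[R9] floor area 10,100 square feet ≤ 12,100 square feet; is located in the designated historic district → Small Premises Certificate required.
[R10] floor area 10,100 square feet < 11,500 square feet; is a worker-owned cooperative → General Business License required.
[R11] years in business 17 < 26; floor area 10,100 square feet > 7,700 square feet → New Business Permit not required.

General Business License, General Business Permit, Small Premises Certificate, Standard Authorization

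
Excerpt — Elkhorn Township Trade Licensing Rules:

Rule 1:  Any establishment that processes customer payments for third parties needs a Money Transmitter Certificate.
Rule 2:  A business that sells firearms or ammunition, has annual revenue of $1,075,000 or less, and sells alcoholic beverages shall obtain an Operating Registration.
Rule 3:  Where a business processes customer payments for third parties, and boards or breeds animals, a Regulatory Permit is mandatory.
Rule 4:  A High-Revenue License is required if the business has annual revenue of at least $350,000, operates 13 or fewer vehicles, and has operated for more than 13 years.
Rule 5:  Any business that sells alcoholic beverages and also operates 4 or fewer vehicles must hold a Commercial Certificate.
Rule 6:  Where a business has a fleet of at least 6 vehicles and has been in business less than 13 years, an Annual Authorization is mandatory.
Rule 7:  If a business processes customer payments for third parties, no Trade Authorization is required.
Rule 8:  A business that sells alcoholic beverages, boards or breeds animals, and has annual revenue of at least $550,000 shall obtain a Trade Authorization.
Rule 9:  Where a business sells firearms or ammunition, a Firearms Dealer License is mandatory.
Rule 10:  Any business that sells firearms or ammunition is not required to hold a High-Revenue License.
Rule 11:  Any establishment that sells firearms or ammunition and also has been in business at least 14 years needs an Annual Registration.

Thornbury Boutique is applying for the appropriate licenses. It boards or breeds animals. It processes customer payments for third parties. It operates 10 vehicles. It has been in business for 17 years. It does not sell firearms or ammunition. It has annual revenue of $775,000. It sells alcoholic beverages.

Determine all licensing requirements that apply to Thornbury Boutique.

Rule 1: processes customer payments for third parties → Money Transmitter Certificate required.
Rule 2: does not sell firearms or ammunition; revenue $775,000 ≤ $1,075,000; sells alcoholic beverages → Operating Registration not required.
Rule 3: processes customer payments for third parties; boards or breeds animals → Regulatory Permit required.
Rule 4: revenue $775,000 ≥ $350,000; vehicles 10 ≤ 13; years in business 17 > 13 → High-Revenue License required.
Rule 5: sells alcoholic beverages; vehicles 10 > 4 → Commercial Certificate not required.
Rule 6: vehicles 10 ≥ 6; years in business 17 ≥ 13 → Annual Authorization not required.
Rule 7: processes customer payments for third parties → exempt from Trade Authorization.
Rule 8: sells alcoholic beverages; boards or breeds animals; revenue $775,000 ≥ $550,000 → Trade Authorization required.
Rule 9: does not sell firearms or ammunition → Firearms Dealer License not required.
Rule 10: does not sell firearms or ammunition → High-Revenue License exemption does not apply.
Rule 11: does not sell firearms or ammunition; years in business 17 ≥ 14 → Annual Registration not required.

High-Revenue License, Money Transmitter Certificate, Regulatory Permit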